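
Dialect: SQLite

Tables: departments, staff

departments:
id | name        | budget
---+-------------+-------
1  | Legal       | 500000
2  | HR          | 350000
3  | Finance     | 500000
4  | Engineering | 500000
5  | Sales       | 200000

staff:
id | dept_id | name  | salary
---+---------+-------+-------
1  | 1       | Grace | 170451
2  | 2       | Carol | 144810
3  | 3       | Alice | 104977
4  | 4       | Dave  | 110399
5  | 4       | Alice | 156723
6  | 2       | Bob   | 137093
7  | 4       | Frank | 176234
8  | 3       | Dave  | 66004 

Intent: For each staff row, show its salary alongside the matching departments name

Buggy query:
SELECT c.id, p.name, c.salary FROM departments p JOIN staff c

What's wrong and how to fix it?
Bug: Missing join condition: each staff row is matched to all departments rows instead of just its own

Fix: Add ON c.dept_id = p.id to the JOIN

Corrected query:
SELECT c.id, p.name, c.salary FROM departments p JOIN staff c ON c.dept_id = p.id

Result:
id | name        | salary
---+-------------+-------
1  | Legal       | 170451
2  | HR          | 144810
3  | Finance     | 104977
4  | Engineering | 110399
5  | Engineering | 156723
6  | HR          | 137093
7  | Engineering | 176234
8  | Finance     | 66004 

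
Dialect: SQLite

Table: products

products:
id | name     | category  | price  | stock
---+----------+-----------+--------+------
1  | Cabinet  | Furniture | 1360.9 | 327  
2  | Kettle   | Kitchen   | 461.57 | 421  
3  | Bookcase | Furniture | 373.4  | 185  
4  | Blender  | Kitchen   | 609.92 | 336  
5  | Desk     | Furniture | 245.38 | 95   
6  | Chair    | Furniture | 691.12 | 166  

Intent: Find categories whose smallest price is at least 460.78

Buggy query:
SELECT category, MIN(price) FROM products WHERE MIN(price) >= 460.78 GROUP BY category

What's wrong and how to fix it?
Bug: Aggregates like MIN are computed per group after WHERE runs

Fix: Replace WHERE with HAVING after the GROUP BY

Corrected query:
SELECT category, MIN(price) FROM products GROUP BY category HAVING MIN(price) >= 460.78

Result:
category | MIN(price)
---------+-----------
Kitchen  | 461.57    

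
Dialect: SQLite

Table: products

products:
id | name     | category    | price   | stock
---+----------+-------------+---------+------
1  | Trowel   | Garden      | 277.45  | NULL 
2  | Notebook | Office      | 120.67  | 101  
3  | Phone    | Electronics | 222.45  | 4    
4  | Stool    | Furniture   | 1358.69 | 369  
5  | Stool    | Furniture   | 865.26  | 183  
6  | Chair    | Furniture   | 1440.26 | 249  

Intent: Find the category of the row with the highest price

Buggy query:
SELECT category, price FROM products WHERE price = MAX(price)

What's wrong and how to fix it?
Bug: MAX(price) is an aggregate and cannot be used directly in WHERE

Fix: Use a subquery: WHERE price = (SELECT MAX(price) FROM products)

Corrected query:
SELECT category, price FROM products WHERE price = (SELECT MAX(price) FROM products)

Result:
category  | price  
----------+--------
Furniture | 1440.26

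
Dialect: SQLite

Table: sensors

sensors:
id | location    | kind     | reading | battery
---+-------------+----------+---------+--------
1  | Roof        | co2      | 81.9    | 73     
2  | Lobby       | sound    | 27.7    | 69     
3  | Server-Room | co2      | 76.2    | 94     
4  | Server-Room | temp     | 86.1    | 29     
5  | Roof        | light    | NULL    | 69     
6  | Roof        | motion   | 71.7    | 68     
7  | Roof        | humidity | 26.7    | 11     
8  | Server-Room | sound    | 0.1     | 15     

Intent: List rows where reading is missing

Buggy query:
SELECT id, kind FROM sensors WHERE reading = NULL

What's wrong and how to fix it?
Bug: '= NULL' is always unknown in SQL three-valued logic, so no rows match

Fix: Replace '= NULL' with 'IS NULL'

Corrected query:
SELECT id, kind FROM sensors WHERE reading IS NULL

Result:
id | kind 
---+------
5  | light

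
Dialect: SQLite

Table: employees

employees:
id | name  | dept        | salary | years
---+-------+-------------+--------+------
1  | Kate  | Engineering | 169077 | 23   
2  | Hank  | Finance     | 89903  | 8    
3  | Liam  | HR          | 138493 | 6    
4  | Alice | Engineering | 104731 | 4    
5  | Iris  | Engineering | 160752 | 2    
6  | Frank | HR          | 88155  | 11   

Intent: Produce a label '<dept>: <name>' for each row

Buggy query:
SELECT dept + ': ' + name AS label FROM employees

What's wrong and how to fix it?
Bug: SQLite uses || for string concatenation; + coerces text to numbers (yielding 0)

Fix: Use the || operator for string concatenation

Corrected query:
SELECT dept || ': ' || name AS label FROM employees

Result:
label             
------------------
Engineering: Kate 
Finance: Hank     
HR: Liam          
Engineering: Alice
Engineering: Iris 
HR: Frank         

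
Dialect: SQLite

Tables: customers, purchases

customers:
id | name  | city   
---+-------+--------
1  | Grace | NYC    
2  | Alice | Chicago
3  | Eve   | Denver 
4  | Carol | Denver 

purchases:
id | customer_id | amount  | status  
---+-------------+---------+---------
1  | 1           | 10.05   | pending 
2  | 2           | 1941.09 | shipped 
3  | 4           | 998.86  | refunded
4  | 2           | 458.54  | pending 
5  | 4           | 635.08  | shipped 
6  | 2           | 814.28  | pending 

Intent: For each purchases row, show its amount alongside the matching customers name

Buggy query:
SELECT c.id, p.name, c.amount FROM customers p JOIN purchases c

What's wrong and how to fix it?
Bug: Missing join condition: each purchases row is matched to all customers rows instead of just its own

Fix: Specify the join condition linking the foreign key to the parent id

Corrected query:
SELECT c.id, p.name, c.amount FROM customers p JOIN purchases c ON c.customer_id = p.id

Result:
id | name  | amount 
---+-------+--------
1  | Grace | 10.05  
2  | Alice | 1941.09
3  | Carol | 998.86 
4  | Alice | 458.54 
5  | Carol | 635.08 
6  | Alice | 814.28 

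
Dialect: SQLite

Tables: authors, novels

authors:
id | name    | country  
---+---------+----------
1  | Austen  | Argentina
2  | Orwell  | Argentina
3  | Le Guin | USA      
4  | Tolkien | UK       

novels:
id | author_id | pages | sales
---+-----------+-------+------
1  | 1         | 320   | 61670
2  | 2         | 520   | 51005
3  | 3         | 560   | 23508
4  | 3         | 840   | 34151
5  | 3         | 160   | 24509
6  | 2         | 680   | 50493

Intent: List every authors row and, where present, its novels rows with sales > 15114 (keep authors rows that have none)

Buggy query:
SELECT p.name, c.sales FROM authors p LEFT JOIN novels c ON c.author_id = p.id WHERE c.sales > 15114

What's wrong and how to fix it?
Bug: Filtering c.sales in WHERE discards the NULL rows produced by LEFT JOIN, turning it into an inner join

Fix: Put 'c.sales > 15114' in the JOIN's ON clause instead of WHERE

Corrected query:
SELECT p.name, c.sales FROM authors p LEFT JOIN novels c ON c.author_id = p.id AND c.sales > 15114

Result:
name    | sales
--------+------
Austen  | 61670
Orwell  | 50493
Orwell  | 51005
Le Guin | 23508
Le Guin | 24509
Le Guin | 34151
Tolkien | NULL 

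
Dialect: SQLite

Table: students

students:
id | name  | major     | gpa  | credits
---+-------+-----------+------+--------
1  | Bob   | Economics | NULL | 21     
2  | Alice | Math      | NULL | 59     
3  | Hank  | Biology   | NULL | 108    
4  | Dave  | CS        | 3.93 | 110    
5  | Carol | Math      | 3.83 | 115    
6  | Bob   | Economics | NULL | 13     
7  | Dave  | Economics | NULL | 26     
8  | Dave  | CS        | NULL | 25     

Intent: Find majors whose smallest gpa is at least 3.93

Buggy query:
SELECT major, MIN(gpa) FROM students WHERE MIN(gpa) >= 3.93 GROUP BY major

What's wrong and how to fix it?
Bug: MIN() in WHERE is a misuse of aggregate

Fix: Replace WHERE with HAVING after the GROUP BY

Corrected query:
SELECT major, MIN(gpa) FROM students GROUP BY major HAVING MIN(gpa) >= 3.93

Result:
major | MIN(gpa)
------+---------
CS    | 3.93    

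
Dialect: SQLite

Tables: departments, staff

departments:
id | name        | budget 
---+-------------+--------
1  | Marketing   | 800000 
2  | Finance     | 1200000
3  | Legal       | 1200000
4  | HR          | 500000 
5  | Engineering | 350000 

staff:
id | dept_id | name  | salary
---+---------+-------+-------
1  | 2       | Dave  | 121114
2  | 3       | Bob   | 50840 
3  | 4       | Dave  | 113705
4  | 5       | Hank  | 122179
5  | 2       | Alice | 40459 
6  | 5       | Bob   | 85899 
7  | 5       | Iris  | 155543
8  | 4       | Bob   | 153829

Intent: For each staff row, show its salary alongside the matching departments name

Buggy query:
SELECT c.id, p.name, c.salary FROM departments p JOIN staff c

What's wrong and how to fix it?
Bug: Missing join condition: each staff row is matched to all departments rows instead of just its own

Fix: Specify the join condition linking the foreign key to the parent id

Corrected query:
SELECT c.id, p.name, c.salary FROM departments p JOIN staff c ON c.dept_id = p.id

Result:
id | name        | salary
---+-------------+-------
1  | Finance     | 121114
2  | Legal       | 50840 
3  | HR          | 113705
4  | Engineering | 122179
5  | Finance     | 40459 
6  | Engineering | 85899 
7  | Engineering | 155543
8  | HR          | 153829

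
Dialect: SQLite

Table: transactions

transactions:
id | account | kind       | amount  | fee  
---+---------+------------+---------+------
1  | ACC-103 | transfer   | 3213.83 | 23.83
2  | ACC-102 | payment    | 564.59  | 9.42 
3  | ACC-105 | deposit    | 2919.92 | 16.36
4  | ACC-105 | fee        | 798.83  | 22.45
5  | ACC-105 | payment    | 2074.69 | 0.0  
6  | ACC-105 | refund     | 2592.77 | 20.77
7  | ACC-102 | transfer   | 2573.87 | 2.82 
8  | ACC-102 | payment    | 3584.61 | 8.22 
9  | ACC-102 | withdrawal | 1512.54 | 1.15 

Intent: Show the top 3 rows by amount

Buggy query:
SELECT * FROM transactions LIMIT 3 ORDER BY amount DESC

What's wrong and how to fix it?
Bug: ORDER BY cannot follow LIMIT; LIMIT is the final clause

Fix: Swap the clauses: ORDER BY first, then LIMIT

Corrected query:
SELECT * FROM transactions ORDER BY amount DESC LIMIT 3

Result:
id | account | kind     | amount  | fee  
---+---------+----------+---------+------
8  | ACC-102 | payment  | 3584.61 | 8.22 
1  | ACC-103 | transfer | 3213.83 | 23.83
3  | ACC-105 | deposit  | 2919.92 | 16.36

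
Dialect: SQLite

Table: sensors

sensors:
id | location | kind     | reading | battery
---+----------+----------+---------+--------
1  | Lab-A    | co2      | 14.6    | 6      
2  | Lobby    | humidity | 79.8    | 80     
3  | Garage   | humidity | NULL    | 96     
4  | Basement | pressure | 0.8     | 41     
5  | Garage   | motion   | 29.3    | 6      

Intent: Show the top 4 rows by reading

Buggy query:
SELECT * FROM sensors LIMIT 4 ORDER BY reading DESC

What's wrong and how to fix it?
Bug: ORDER BY cannot follow LIMIT; LIMIT is the final clause

Fix: Sort with ORDER BY, then apply LIMIT

Corrected query:
SELECT * FROM sensors ORDER BY reading DESC LIMIT 4

Result:
id | location | kind     | reading | battery
---+----------+----------+---------+--------
2  | Lobby    | humidity | 79.8    | 80     
5  | Garage   | motion   | 29.3    | 6      
1  | Lab-A    | co2      | 14.6    | 6      
4  | Basement | pressure | 0.8     | 41     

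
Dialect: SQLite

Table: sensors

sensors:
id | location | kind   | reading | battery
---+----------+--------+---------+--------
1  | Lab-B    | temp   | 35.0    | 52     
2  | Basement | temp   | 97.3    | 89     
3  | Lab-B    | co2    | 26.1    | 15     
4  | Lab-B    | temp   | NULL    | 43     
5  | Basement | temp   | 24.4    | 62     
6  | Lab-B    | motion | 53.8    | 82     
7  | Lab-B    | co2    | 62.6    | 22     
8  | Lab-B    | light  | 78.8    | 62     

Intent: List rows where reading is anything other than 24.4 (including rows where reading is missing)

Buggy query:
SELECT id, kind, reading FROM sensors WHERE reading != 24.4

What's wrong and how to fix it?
Bug: 'reading != 24.4' is unknown when reading is NULL, so NULL rows are silently excluded

Fix: Add an explicit OR reading IS NULL to include the missing-value rows

Corrected query:
SELECT id, kind, reading FROM sensors WHERE reading != 24.4 OR reading IS NULL

Result:
id | kind   | reading
---+--------+--------
1  | temp   | 35     
2  | temp   | 97.3   
3  | co2    | 26.1   
4  | temp   | NULL   
6  | motion | 53.8   
7  | co2    | 62.6   
8  | light  | 78.8   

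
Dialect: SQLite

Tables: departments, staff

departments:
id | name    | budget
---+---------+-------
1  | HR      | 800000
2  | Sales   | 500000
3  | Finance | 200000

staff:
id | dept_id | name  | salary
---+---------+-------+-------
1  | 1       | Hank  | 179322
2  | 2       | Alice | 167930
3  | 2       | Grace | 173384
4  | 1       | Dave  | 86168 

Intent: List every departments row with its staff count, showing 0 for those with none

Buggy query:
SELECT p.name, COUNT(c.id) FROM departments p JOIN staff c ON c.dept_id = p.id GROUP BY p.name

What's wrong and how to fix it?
Bug: INNER JOIN drops departments rows that have no matching staff rows

Fix: Use LEFT JOIN so parents without children still appear (COUNT(c.id) gives 0)

Corrected query:
SELECT p.name, COUNT(c.id) FROM departments p LEFT JOIN staff c ON c.dept_id = p.id GROUP BY p.name

Result:
name    | COUNT(c.id)
--------+------------
Finance | 0          
HR      | 2          
Sales   | 2          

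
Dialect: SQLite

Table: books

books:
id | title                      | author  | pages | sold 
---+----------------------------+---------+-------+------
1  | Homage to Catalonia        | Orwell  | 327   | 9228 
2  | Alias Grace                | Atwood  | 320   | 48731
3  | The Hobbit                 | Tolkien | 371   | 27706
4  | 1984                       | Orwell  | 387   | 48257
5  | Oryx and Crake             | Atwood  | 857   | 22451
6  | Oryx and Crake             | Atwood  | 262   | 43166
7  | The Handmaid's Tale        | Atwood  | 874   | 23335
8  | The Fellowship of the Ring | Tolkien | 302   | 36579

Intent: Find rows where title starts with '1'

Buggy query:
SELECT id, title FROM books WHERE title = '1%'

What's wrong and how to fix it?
Bug: '=' compares the literal string including the % character; pattern matching needs LIKE

Fix: Replace '=' with LIKE so '1%' is treated as a pattern

Corrected query:
SELECT id, title FROM books WHERE title LIKE '1%'

Result:
id | title
---+------
4  | 1984 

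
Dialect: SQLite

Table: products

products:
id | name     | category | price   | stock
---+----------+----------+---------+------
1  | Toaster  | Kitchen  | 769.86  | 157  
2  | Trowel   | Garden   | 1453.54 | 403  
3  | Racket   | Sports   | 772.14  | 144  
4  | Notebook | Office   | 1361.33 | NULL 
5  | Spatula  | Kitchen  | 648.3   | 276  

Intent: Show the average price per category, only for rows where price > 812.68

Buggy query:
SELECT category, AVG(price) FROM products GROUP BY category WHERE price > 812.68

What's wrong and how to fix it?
Bug: Row-level WHERE must come before GROUP BY in the clause order

Fix: Move the WHERE clause before GROUP BY

Corrected query:
SELECT category, AVG(price) FROM products WHERE price > 812.68 GROUP BY category

Result:
category | AVG(price)
---------+-----------
Garden   | 1453.54   
Office   | 1361.33   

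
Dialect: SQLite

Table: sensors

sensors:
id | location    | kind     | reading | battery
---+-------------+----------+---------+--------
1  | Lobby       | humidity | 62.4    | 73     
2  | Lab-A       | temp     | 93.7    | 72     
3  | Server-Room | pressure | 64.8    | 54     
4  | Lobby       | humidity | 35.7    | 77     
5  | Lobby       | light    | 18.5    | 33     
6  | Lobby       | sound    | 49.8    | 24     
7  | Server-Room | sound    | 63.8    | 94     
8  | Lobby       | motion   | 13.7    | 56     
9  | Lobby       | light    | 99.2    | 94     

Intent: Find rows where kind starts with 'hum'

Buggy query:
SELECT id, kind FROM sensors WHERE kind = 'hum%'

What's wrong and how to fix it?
Bug: '=' compares the literal string including the % character; pattern matching needs LIKE

Fix: Use LIKE for wildcard pattern matching

Corrected query:
SELECT id, kind FROM sensors WHERE kind LIKE 'hum%'

Result:
id | kind    
---+---------
1  | humidity
4  | humidity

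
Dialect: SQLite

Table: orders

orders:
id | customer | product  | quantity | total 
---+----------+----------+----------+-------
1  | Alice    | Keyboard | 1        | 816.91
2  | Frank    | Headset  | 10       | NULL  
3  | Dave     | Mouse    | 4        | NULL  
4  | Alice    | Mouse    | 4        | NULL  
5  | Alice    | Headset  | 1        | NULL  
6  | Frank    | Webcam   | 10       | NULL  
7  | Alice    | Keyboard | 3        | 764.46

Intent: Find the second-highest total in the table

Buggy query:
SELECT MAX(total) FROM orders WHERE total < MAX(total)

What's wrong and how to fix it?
Bug: MAX(total) on the right of the comparison is an aggregate-in-WHERE error

Fix: Put the inner MAX in a scalar subquery

Corrected query:
SELECT MAX(total) FROM orders WHERE total < (SELECT MAX(total) FROM orders)

Result:
MAX(total)
----------
764.46    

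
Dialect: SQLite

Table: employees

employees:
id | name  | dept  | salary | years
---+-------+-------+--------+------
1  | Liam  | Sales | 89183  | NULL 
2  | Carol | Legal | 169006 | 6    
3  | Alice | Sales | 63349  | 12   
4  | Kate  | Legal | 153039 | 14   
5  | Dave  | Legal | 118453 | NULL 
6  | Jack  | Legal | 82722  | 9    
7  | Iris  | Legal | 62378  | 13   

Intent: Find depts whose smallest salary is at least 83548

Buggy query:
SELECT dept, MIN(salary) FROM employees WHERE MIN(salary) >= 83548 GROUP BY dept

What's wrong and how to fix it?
Bug: MIN() in WHERE is a misuse of aggregate

Fix: Replace WHERE with HAVING after the GROUP BY

Corrected query:
SELECT dept, MIN(salary) FROM employees GROUP BY dept HAVING MIN(salary) >= 83548

Result:
(no rows)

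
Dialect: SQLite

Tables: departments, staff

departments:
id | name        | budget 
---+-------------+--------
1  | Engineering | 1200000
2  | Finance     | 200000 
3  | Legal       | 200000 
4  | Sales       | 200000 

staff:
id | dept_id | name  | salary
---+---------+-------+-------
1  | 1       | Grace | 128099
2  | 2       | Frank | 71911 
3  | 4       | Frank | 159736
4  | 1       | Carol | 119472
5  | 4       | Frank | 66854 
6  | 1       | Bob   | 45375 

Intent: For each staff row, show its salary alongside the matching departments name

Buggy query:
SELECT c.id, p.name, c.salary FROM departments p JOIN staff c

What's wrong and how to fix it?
Bug: JOIN with no ON clause produces a cartesian product; every staff row pairs with every departments row

Fix: Add ON c.dept_id = p.id to the JOIN

Corrected query:
SELECT c.id, p.name, c.salary FROM departments p JOIN staff c ON c.dept_id = p.id

Result:
id | name        | salary
---+-------------+-------
1  | Engineering | 128099
2  | Finance     | 71911 
3  | Sales       | 159736
4  | Engineering | 119472
5  | Sales       | 66854 
6  | Engineering | 45375 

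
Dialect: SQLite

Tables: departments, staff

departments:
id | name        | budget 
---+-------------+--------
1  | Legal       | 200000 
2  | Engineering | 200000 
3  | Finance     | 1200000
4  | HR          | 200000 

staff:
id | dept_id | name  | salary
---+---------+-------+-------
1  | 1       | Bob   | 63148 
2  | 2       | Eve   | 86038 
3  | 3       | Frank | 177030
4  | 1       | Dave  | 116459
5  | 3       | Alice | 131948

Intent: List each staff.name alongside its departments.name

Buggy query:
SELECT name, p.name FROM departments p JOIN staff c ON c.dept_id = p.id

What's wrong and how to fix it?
Bug: 'name' exists in both joined tables, so the database can't tell which one is meant

Fix: Prefix ambiguous columns with the table alias

Corrected query:
SELECT c.name, p.name FROM departments p JOIN staff c ON c.dept_id = p.id

Result:
name  | name       
------+------------
Bob   | Legal      
Eve   | Engineering
Frank | Finance    
Dave  | Legal      
Alice | Finance    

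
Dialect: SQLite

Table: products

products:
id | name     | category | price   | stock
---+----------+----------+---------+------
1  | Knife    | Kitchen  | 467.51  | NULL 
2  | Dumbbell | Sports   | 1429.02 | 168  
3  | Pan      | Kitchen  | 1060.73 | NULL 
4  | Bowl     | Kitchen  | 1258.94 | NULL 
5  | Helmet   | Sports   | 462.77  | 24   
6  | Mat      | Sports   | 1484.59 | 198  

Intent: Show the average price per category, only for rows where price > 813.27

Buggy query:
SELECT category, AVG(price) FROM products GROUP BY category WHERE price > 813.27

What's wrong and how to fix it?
Bug: WHERE cannot follow GROUP BY

Fix: Move the WHERE clause before GROUP BY

Corrected query:
SELECT category, AVG(price) FROM products WHERE price > 813.27 GROUP BY category

Result:
category | AVG(price)
---------+-----------
Kitchen  | 1159.835  
Sports   | 1456.805  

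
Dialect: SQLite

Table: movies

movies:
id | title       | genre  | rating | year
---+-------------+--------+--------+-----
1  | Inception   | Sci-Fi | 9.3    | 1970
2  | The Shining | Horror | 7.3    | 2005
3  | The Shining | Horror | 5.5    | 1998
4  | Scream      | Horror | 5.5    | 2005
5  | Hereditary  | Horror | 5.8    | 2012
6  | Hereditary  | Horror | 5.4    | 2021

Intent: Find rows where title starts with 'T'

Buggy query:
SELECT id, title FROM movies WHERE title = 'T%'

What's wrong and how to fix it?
Bug: Wildcards only work with LIKE; '=' treats '%' as a literal character

Fix: Use LIKE for wildcard pattern matching

Corrected query:
SELECT id, title FROM movies WHERE title LIKE 'T%'

Result:
id | title      
---+------------
2  | The Shining
3  | The Shining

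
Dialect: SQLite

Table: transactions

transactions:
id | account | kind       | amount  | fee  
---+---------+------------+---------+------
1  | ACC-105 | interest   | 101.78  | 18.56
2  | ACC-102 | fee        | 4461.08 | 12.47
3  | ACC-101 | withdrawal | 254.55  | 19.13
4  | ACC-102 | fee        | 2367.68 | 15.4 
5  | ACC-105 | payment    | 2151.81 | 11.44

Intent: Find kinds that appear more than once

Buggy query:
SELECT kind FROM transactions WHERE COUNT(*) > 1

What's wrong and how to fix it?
Bug: WHERE can't reference COUNT(*); aggregates are computed after WHERE

Fix: GROUP BY kind, then filter groups with HAVING COUNT(*) > 1

Corrected query:
SELECT kind FROM transactions GROUP BY kind HAVING COUNT(*) > 1

Result:
kind
----
fee 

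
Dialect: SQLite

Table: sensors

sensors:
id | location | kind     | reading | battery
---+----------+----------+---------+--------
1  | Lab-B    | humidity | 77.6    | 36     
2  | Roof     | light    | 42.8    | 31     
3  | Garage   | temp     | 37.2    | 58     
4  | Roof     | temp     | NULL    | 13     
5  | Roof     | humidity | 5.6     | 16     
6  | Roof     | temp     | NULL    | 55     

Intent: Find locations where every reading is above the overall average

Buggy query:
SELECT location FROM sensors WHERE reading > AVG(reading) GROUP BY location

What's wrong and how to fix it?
Bug: WHERE evaluates per row before aggregation, so AVG() is unavailable

Fix: Compute the overall average in a scalar subquery and compare each group's MIN against it in HAVING

Corrected query:
SELECT location FROM sensors GROUP BY location HAVING MIN(reading) > (SELECT AVG(reading) FROM sensors)

Result:
location
--------
Lab-B   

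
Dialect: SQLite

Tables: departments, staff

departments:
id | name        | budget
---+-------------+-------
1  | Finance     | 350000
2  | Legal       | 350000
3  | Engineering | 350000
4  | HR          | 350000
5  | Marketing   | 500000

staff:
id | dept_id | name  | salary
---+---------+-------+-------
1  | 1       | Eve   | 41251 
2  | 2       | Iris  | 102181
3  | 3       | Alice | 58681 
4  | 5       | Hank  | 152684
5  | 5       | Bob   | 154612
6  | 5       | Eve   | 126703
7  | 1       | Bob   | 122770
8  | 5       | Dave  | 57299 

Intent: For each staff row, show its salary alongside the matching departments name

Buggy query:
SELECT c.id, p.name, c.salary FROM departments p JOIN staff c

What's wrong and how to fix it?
Bug: Missing join condition: each staff row is matched to all departments rows instead of just its own

Fix: Add ON c.dept_id = p.id to the JOIN

Corrected query:
SELECT c.id, p.name, c.salary FROM departments p JOIN staff c ON c.dept_id = p.id

Result:
id | name        | salary
---+-------------+-------
1  | Finance     | 41251 
2  | Legal       | 102181
3  | Engineering | 58681 
4  | Marketing   | 152684
5  | Marketing   | 154612
6  | Marketing   | 126703
7  | Finance     | 122770
8  | Marketing   | 57299 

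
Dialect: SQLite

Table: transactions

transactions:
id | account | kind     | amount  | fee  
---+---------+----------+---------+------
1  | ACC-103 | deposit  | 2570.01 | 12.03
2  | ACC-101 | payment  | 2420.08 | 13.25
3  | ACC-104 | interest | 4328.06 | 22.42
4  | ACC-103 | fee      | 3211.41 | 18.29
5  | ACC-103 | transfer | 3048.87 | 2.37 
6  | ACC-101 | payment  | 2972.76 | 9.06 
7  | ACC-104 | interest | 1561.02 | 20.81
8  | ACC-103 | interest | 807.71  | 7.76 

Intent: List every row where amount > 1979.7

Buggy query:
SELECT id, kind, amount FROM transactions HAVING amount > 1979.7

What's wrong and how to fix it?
Bug: HAVING filters the output of aggregation, but this query has no GROUP BY and no aggregate functions, so SQLite rejects it (HAVING clause on a non-aggregate query); the condition here is per row

Fix: Replace HAVING with WHERE since the condition applies to individual rows

Corrected query:
SELECT id, kind, amount FROM transactions WHERE amount > 1979.7

Result:
id | kind     | amount 
---+----------+--------
1  | deposit  | 2570.01
2  | payment  | 2420.08
3  | interest | 4328.06
4  | fee      | 3211.41
5  | transfer | 3048.87
6  | payment  | 2972.76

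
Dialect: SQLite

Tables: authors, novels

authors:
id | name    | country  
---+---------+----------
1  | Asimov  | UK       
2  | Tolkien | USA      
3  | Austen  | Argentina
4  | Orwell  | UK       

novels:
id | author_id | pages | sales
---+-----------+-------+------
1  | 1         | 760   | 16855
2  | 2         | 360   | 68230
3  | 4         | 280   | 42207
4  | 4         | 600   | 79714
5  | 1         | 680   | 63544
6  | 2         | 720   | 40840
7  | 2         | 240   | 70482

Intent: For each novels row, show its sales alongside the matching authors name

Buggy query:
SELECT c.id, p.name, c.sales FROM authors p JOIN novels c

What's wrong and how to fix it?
Bug: JOIN with no ON clause produces a cartesian product; every novels row pairs with every authors row

Fix: Add ON c.author_id = p.id to the JOIN

Corrected query:
SELECT c.id, p.name, c.sales FROM authors p JOIN novels c ON c.author_id = p.id

Result:
id | name    | sales
---+---------+------
1  | Asimov  | 16855
2  | Tolkien | 68230
3  | Orwell  | 42207
4  | Orwell  | 79714
5  | Asimov  | 63544
6  | Tolkien | 40840
7  | Tolkien | 70482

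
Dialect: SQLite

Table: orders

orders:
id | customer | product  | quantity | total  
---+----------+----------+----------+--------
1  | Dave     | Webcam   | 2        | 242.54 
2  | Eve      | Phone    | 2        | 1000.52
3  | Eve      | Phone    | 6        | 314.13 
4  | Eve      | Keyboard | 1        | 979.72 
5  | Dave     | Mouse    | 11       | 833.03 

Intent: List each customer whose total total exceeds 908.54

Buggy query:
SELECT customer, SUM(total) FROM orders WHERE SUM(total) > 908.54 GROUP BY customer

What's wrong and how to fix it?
Bug: WHERE runs before GROUP BY, so aggregates aren't available there

Fix: Move the aggregate condition to a HAVING clause

Corrected query:
SELECT customer, SUM(total) FROM orders GROUP BY customer HAVING SUM(total) > 908.54

Result:
customer | SUM(total)
---------+-----------
Dave     | 1075.57   
Eve      | 2294.37   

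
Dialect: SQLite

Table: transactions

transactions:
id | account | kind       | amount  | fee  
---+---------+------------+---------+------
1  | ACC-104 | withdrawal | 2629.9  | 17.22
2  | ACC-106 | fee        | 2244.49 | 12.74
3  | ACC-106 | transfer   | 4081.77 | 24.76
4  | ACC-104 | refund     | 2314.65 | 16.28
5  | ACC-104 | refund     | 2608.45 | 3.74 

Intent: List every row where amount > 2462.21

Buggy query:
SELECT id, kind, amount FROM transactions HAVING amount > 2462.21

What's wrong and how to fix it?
Bug: HAVING filters the output of aggregation, but this query has no GROUP BY and no aggregate functions, so SQLite rejects it (HAVING clause on a non-aggregate query); the condition here is per row

Fix: Replace HAVING with WHERE since the condition applies to individual rows

Corrected query:
SELECT id, kind, amount FROM transactions WHERE amount > 2462.21

Result:
id | kind       | amount 
---+------------+--------
1  | withdrawal | 2629.9 
3  | transfer   | 4081.77
5  | refund     | 2608.45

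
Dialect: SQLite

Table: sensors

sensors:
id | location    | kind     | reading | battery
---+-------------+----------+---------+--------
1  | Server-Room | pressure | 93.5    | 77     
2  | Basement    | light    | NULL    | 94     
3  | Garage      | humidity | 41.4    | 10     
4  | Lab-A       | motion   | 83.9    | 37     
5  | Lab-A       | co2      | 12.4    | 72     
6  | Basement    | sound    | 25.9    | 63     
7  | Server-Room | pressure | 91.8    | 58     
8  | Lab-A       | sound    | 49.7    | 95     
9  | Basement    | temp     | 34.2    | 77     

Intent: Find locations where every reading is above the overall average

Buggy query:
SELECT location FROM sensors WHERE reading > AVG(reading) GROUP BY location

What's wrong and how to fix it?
Bug: AVG() is an aggregate; it can't sit directly in WHERE

Fix: Use a subquery for AVG and a HAVING MIN(...) filter so the condition holds for every row in the group

Corrected query:
SELECT location FROM sensors GROUP BY location HAVING MIN(reading) > (SELECT AVG(reading) FROM sensors)

Result:
location   
-----------
Server-Room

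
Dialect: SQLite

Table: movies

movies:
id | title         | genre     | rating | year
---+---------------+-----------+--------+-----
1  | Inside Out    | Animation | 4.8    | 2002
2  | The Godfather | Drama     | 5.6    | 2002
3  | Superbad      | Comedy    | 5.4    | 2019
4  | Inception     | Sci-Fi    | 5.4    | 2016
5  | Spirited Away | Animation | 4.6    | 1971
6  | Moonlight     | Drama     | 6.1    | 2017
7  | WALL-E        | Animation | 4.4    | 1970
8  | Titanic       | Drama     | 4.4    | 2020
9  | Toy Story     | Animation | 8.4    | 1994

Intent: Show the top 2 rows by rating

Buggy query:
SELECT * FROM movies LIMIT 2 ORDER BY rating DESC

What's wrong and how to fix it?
Bug: LIMIT must come after ORDER BY

Fix: Swap the clauses: ORDER BY first, then LIMIT

Corrected query:
SELECT * FROM movies ORDER BY rating DESC LIMIT 2

Result:
id | title     | genre     | rating | year
---+-----------+-----------+--------+-----
9  | Toy Story | Animation | 8.4    | 1994
6  | Moonlight | Drama     | 6.1    | 2017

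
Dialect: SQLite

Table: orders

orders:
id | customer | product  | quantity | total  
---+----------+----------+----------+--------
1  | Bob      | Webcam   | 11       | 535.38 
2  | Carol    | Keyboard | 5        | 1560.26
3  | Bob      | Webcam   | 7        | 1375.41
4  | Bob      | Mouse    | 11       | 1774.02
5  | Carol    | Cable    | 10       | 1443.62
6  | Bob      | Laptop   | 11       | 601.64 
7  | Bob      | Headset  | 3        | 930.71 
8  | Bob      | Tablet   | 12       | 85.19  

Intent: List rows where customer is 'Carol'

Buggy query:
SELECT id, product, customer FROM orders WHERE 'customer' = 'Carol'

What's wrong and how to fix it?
Bug: Single quotes denote string literals in SQL; the column name is being compared as a constant string

Fix: Reference the column as customer without single quotes

Corrected query:
SELECT id, product, customer FROM orders WHERE customer = 'Carol'

Result:
id | product  | customer
---+----------+---------
2  | Keyboard | Carol   
5  | Cable    | Carol   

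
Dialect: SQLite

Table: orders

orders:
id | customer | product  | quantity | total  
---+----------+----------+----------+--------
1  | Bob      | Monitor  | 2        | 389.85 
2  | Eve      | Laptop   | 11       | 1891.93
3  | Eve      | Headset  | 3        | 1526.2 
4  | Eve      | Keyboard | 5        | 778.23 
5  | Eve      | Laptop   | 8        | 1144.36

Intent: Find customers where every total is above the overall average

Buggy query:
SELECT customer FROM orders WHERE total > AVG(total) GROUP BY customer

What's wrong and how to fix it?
Bug: WHERE evaluates per row before aggregation, so AVG() is unavailable

Fix: Use a subquery for AVG and a HAVING MIN(...) filter so the condition holds for every row in the group

Corrected query:
SELECT customer FROM orders GROUP BY customer HAVING MIN(total) > (SELECT AVG(total) FROM orders)

Result:
(no rows)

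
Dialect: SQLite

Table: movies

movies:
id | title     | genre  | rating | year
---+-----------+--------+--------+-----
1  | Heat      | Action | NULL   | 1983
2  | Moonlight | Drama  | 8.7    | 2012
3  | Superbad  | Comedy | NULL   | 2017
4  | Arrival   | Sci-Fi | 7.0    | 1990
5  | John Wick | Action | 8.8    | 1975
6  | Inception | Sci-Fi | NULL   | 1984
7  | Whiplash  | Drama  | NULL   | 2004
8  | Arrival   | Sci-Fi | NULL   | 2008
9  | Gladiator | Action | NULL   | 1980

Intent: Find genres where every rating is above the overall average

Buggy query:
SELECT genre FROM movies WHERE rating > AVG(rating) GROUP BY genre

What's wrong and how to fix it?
Bug: AVG() is an aggregate; it can't sit directly in WHERE

Fix: Use a subquery for AVG and a HAVING MIN(...) filter so the condition holds for every row in the group

Corrected query:
SELECT genre FROM movies GROUP BY genre HAVING MIN(rating) > (SELECT AVG(rating) FROM movies)

Result:
genre 
------
Action
Drama 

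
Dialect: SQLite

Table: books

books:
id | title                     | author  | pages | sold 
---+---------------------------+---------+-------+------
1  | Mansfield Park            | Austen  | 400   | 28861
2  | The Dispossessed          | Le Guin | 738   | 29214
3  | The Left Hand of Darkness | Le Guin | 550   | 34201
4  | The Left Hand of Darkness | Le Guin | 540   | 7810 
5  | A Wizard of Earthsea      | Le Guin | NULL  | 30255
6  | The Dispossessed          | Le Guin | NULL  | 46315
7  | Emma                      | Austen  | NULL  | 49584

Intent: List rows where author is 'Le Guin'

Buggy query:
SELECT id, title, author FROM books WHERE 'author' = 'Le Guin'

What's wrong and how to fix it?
Bug: 'author' in single quotes is a string literal, not the column; the comparison is literal-vs-literal and never true

Fix: Remove the quotes around the column name (or use double quotes for an identifier)

Corrected query:
SELECT id, title, author FROM books WHERE author = 'Le Guin'

Result:
id | title                     | author 
---+---------------------------+--------
2  | The Dispossessed          | Le Guin
3  | The Left Hand of Darkness | Le Guin
4  | The Left Hand of Darkness | Le Guin
5  | A Wizard of Earthsea      | Le Guin
6  | The Dispossessed          | Le Guin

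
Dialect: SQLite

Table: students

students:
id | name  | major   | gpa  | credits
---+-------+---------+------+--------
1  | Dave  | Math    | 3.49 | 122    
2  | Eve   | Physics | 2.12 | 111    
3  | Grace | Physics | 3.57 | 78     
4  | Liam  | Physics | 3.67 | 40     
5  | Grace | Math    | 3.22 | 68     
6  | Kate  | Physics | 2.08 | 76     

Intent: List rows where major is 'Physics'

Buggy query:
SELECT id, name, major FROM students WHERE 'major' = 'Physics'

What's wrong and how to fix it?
Bug: Single quotes denote string literals in SQL; the column name is being compared as a constant string

Fix: Reference the column as major without single quotes

Corrected query:
SELECT id, name, major FROM students WHERE major = 'Physics'

Result:
id | name  | major  
---+-------+--------
2  | Eve   | Physics
3  | Grace | Physics
4  | Liam  | Physics
6  | Kate  | Physics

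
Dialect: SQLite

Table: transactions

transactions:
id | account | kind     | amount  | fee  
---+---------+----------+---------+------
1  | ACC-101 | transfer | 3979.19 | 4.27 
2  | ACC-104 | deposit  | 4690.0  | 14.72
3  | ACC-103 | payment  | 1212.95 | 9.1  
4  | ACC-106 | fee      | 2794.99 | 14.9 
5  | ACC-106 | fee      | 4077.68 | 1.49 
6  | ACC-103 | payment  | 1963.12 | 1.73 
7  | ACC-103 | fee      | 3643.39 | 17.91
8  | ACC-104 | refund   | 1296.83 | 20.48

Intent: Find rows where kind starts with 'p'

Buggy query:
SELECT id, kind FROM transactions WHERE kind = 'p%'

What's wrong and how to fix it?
Bug: Wildcards only work with LIKE; '=' treats '%' as a literal character

Fix: Use LIKE for wildcard pattern matching

Corrected query:
SELECT id, kind FROM transactions WHERE kind LIKE 'p%'

Result:
id | kind   
---+--------
3  | payment
6  | payment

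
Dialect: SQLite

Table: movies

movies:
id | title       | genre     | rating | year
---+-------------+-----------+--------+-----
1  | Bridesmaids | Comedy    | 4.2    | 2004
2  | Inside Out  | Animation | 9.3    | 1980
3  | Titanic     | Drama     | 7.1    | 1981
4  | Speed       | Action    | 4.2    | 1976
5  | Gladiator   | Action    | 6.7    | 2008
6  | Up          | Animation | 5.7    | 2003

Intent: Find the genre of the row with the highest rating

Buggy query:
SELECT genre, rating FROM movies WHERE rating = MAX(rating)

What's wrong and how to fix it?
Bug: MAX(rating) is an aggregate and cannot be used directly in WHERE

Fix: Use a subquery: WHERE rating = (SELECT MAX(rating) FROM movies)

Corrected query:
SELECT genre, rating FROM movies WHERE rating = (SELECT MAX(rating) FROM movies)

Result:
genre     | rating
----------+-------
Animation | 9.3   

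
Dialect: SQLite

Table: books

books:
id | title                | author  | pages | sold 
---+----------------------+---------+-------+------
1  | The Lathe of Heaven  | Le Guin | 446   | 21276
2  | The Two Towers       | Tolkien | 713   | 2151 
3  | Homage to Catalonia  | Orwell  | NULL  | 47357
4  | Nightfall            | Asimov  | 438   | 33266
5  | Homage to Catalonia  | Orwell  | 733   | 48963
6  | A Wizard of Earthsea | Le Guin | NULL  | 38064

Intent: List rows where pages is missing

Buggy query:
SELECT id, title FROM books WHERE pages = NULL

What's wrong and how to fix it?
Bug: '= NULL' is always unknown in SQL three-valued logic, so no rows match

Fix: Replace '= NULL' with 'IS NULL'

Corrected query:
SELECT id, title FROM books WHERE pages IS NULL

Result:
id | title               
---+---------------------
3  | Homage to Catalonia 
6  | A Wizard of Earthsea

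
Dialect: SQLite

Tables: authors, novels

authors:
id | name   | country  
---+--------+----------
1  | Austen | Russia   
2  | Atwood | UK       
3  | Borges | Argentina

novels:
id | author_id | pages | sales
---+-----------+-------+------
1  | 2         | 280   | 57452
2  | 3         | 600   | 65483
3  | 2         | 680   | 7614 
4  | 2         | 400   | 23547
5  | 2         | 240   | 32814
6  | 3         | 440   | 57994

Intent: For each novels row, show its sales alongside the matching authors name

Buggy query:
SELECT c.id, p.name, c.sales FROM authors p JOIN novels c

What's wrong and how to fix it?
Bug: Missing join condition: each novels row is matched to all authors rows instead of just its own

Fix: Specify the join condition linking the foreign key to the parent id

Corrected query:
SELECT c.id, p.name, c.sales FROM authors p JOIN novels c ON c.author_id = p.id

Result:
id | name   | sales
---+--------+------
1  | Atwood | 57452
2  | Borges | 65483
3  | Atwood | 7614 
4  | Atwood | 23547
5  | Atwood | 32814
6  | Borges | 57994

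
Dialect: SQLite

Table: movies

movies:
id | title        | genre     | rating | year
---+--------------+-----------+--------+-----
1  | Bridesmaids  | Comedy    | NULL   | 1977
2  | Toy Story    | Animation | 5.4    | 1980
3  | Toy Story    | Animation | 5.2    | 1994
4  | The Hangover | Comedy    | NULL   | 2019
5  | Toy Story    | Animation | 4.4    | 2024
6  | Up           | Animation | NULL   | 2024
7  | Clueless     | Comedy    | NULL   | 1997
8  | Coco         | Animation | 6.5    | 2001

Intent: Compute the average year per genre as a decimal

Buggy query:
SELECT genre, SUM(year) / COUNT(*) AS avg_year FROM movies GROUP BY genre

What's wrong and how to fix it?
Bug: SUM(year) and COUNT(*) are both integers; the division truncates the fractional part

Fix: Cast one side to REAL so the division keeps the fractional part

Corrected query:
SELECT genre, SUM(year) * 1.0 / COUNT(*) AS avg_year FROM movies GROUP BY genre

Result:
genre     | avg_year   
----------+------------
Animation | 2004.6     
Comedy    | 1997.666667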